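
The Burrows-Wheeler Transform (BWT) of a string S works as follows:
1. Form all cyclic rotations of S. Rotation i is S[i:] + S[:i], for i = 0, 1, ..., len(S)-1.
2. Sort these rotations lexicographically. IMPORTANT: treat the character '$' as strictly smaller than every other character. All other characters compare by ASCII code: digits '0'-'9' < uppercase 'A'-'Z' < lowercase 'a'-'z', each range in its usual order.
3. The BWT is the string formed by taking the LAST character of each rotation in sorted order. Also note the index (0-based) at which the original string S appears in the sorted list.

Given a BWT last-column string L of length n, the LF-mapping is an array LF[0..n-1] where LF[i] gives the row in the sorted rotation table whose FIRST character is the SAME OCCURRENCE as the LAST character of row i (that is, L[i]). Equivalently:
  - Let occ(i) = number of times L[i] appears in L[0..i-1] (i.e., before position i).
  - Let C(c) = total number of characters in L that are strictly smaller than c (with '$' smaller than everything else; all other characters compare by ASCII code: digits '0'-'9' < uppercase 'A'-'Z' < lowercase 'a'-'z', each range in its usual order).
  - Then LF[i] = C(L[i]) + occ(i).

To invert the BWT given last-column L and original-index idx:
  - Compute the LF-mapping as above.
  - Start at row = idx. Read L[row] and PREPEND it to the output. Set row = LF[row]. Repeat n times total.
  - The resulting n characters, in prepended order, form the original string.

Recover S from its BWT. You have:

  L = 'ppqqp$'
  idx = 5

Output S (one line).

Answer: qpqpp$

Derivation:
LF mapping: 1 2 4 5 3 0
Walk LF starting at row 5, prepending L[row]:
  step 1: row=5, L[5]='$', prepend. Next row=LF[5]=0
  step 2: row=0, L[0]='p', prepend. Next row=LF[0]=1
  step 3: row=1, L[1]='p', prepend. Next row=LF[1]=2
  step 4: row=2, L[2]='q', prepend. Next row=LF[2]=4
  step 5: row=4, L[4]='p', prepend. Next row=LF[4]=3
  step 6: row=3, L[3]='q', prepend. Next row=LF[3]=5
Reversed output: qpqpp$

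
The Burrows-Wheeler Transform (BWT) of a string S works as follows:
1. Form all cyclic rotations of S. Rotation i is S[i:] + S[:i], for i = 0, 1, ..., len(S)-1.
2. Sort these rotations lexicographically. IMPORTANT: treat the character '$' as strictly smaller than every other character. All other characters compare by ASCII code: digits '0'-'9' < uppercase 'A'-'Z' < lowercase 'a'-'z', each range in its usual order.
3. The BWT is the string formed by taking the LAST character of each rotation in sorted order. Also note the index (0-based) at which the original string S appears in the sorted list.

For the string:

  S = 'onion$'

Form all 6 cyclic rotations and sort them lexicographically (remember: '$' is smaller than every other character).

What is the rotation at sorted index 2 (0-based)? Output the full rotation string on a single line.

Answer: n$onio

Derivation:
All 6 rotations (rotation i = S[i:]+S[:i]):
  rot[0] = onion$
  rot[1] = nion$o
  rot[2] = ion$on
  rot[3] = on$oni
  rot[4] = n$onio
  rot[5] = $onion
Sorted (with $ < everything):
  sorted[0] = $onion
  sorted[1] = ion$on
  sorted[2] = n$onio
  sorted[3] = nion$o
  sorted[4] = on$oni
  sorted[5] = onion$
sorted[2] = n$onio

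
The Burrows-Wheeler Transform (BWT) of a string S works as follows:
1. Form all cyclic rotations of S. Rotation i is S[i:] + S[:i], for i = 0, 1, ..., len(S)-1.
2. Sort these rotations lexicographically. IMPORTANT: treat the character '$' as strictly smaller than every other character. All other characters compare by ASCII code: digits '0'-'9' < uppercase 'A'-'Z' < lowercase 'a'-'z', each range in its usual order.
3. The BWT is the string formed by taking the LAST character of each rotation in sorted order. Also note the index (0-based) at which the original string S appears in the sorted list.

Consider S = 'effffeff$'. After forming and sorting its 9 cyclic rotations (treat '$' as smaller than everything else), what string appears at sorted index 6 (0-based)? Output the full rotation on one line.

Answer: ffeff$eff

Derivation:
All 9 rotations (rotation i = S[i:]+S[:i]):
  rot[0] = effffeff$
  rot[1] = ffffeff$e
  rot[2] = fffeff$ef
  rot[3] = ffeff$eff
  rot[4] = feff$efff
  rot[5] = eff$effff
  rot[6] = ff$effffe
  rot[7] = f$effffef
  rot[8] = $effffeff
Sorted (with $ < everything):
  sorted[0] = $effffeff
  sorted[1] = eff$effff
  sorted[2] = effffeff$
  sorted[3] = f$effffef
  sorted[4] = feff$efff
  sorted[5] = ff$effffe
  sorted[6] = ffeff$eff
  sorted[7] = fffeff$ef
  sorted[8] = ffffeff$e
sorted[6] = ffeff$eff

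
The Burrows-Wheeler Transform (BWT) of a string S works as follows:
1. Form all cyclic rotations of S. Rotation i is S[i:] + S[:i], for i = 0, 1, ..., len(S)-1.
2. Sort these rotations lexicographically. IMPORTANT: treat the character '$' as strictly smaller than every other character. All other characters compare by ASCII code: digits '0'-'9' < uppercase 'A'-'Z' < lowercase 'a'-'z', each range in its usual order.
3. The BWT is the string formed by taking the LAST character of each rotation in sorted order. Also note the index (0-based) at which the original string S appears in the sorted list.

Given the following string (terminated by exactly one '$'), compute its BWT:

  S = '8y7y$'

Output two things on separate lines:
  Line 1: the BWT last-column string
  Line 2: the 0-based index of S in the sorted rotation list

All 5 rotations (rotation i = S[i:]+S[:i]):
  rot[0] = 8y7y$
  rot[1] = y7y$8
  rot[2] = 7y$8y
  rot[3] = y$8y7
  rot[4] = $8y7y
Sorted (with $ < everything):
  sorted[0] = $8y7y  (last char: 'y')
  sorted[1] = 7y$8y  (last char: 'y')
  sorted[2] = 8y7y$  (last char: '$')
  sorted[3] = y$8y7  (last char: '7')
  sorted[4] = y7y$8  (last char: '8')
Last column: yy$78
Original string S is at sorted index 2

Answer: yy$78
2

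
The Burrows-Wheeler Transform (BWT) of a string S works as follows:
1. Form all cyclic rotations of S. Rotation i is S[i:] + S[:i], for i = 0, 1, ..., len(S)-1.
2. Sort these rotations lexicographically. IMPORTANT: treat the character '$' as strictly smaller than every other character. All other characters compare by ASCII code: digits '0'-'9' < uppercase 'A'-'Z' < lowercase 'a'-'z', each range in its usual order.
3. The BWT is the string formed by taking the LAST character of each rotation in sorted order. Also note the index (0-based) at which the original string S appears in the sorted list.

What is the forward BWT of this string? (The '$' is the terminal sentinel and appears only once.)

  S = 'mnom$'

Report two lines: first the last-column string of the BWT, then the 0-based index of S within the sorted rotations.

All 5 rotations (rotation i = S[i:]+S[:i]):
  rot[0] = mnom$
  rot[1] = nom$m
  rot[2] = om$mn
  rot[3] = m$mno
  rot[4] = $mnom
Sorted (with $ < everything):
  sorted[0] = $mnom  (last char: 'm')
  sorted[1] = m$mno  (last char: 'o')
  sorted[2] = mnom$  (last char: '$')
  sorted[3] = nom$m  (last char: 'm')
  sorted[4] = om$mn  (last char: 'n')
Last column: mo$mn
Original string S is at sorted index 2

Answer: mo$mn
2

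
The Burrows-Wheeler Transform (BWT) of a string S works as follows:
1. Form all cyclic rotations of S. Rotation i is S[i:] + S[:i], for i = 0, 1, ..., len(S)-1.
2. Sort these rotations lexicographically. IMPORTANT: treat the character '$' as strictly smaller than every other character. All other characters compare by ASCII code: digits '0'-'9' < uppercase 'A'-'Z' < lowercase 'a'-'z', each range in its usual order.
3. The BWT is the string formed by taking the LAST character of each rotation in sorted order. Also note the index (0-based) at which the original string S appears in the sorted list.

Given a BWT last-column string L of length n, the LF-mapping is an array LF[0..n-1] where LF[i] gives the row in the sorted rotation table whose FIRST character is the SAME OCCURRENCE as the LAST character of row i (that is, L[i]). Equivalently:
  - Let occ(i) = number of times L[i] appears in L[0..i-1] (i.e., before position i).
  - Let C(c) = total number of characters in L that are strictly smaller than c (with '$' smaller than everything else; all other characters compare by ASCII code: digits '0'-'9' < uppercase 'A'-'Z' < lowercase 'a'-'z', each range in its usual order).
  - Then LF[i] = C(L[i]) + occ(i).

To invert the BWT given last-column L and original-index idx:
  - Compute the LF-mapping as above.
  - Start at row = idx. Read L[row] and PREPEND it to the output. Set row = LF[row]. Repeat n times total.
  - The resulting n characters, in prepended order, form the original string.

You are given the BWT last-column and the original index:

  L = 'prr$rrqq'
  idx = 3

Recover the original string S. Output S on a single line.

LF mapping: 1 4 5 0 6 7 2 3
Walk LF starting at row 3, prepending L[row]:
  step 1: row=3, L[3]='$', prepend. Next row=LF[3]=0
  step 2: row=0, L[0]='p', prepend. Next row=LF[0]=1
  step 3: row=1, L[1]='r', prepend. Next row=LF[1]=4
  step 4: row=4, L[4]='r', prepend. Next row=LF[4]=6
  step 5: row=6, L[6]='q', prepend. Next row=LF[6]=2
  step 6: row=2, L[2]='r', prepend. Next row=LF[2]=5
  step 7: row=5, L[5]='r', prepend. Next row=LF[5]=7
  step 8: row=7, L[7]='q', prepend. Next row=LF[7]=3
Reversed output: qrrqrrp$

Answer: qrrqrrp$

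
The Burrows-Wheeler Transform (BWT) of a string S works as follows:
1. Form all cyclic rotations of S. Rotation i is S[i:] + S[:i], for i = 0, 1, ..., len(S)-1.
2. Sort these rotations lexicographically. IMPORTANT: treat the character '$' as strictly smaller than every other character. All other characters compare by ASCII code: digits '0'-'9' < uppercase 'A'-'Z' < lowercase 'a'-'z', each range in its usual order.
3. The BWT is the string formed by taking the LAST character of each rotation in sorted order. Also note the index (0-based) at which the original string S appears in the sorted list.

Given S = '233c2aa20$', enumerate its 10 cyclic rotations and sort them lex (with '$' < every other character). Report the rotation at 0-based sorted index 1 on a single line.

All 10 rotations (rotation i = S[i:]+S[:i]):
  rot[0] = 233c2aa20$
  rot[1] = 33c2aa20$2
  rot[2] = 3c2aa20$23
  rot[3] = c2aa20$233
  rot[4] = 2aa20$233c
  rot[5] = aa20$233c2
  rot[6] = a20$233c2a
  rot[7] = 20$233c2aa
  rot[8] = 0$233c2aa2
  rot[9] = $233c2aa20
Sorted (with $ < everything):
  sorted[0] = $233c2aa20
  sorted[1] = 0$233c2aa2
  sorted[2] = 20$233c2aa
  sorted[3] = 233c2aa20$
  sorted[4] = 2aa20$233c
  sorted[5] = 33c2aa20$2
  sorted[6] = 3c2aa20$23
  sorted[7] = a20$233c2a
  sorted[8] = aa20$233c2
  sorted[9] = c2aa20$233
sorted[1] = 0$233c2aa2

Answer: 0$233c2aa2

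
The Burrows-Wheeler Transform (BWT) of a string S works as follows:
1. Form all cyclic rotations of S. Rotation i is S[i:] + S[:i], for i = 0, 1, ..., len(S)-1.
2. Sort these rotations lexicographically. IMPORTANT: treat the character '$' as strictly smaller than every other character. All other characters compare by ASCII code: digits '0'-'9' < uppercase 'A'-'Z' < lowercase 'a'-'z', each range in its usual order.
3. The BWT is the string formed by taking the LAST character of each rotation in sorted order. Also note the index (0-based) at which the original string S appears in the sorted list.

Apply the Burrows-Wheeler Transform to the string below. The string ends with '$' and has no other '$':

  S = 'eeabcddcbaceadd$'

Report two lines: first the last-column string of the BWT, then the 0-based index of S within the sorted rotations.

Answer: debecadbaddacec$
15

Derivation:
All 16 rotations (rotation i = S[i:]+S[:i]):
  rot[0] = eeabcddcbaceadd$
  rot[1] = eabcddcbaceadd$e
  rot[2] = abcddcbaceadd$ee
  rot[3] = bcddcbaceadd$eea
  rot[4] = cddcbaceadd$eeab
  rot[5] = ddcbaceadd$eeabc
  rot[6] = dcbaceadd$eeabcd
  rot[7] = cbaceadd$eeabcdd
  rot[8] = baceadd$eeabcddc
  rot[9] = aceadd$eeabcddcb
  rot[10] = ceadd$eeabcddcba
  rot[11] = eadd$eeabcddcbac
  rot[12] = add$eeabcddcbace
  rot[13] = dd$eeabcddcbacea
  rot[14] = d$eeabcddcbacead
  rot[15] = $eeabcddcbaceadd
Sorted (with $ < everything):
  sorted[0] = $eeabcddcbaceadd  (last char: 'd')
  sorted[1] = abcddcbaceadd$ee  (last char: 'e')
  sorted[2] = aceadd$eeabcddcb  (last char: 'b')
  sorted[3] = add$eeabcddcbace  (last char: 'e')
  sorted[4] = baceadd$eeabcddc  (last char: 'c')
  sorted[5] = bcddcbaceadd$eea  (last char: 'a')
  sorted[6] = cbaceadd$eeabcdd  (last char: 'd')
  sorted[7] = cddcbaceadd$eeab  (last char: 'b')
  sorted[8] = ceadd$eeabcddcba  (last char: 'a')
  sorted[9] = d$eeabcddcbacead  (last char: 'd')
  sorted[10] = dcbaceadd$eeabcd  (last char: 'd')
  sorted[11] = dd$eeabcddcbacea  (last char: 'a')
  sorted[12] = ddcbaceadd$eeabc  (last char: 'c')
  sorted[13] = eabcddcbaceadd$e  (last char: 'e')
  sorted[14] = eadd$eeabcddcbac  (last char: 'c')
  sorted[15] = eeabcddcbaceadd$  (last char: '$')
Last column: debecadbaddacec$
Original string S is at sorted index 15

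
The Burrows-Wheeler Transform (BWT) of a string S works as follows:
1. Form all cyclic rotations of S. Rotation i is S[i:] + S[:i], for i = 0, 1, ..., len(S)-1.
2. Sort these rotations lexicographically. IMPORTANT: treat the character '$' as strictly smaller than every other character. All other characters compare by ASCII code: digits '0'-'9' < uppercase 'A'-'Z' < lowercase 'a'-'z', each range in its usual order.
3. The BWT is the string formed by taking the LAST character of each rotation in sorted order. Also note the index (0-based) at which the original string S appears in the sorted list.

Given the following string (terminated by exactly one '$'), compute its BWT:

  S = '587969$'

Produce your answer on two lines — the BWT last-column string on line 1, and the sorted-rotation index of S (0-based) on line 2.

All 7 rotations (rotation i = S[i:]+S[:i]):
  rot[0] = 587969$
  rot[1] = 87969$5
  rot[2] = 7969$58
  rot[3] = 969$587
  rot[4] = 69$5879
  rot[5] = 9$58796
  rot[6] = $587969
Sorted (with $ < everything):
  sorted[0] = $587969  (last char: '9')
  sorted[1] = 587969$  (last char: '$')
  sorted[2] = 69$5879  (last char: '9')
  sorted[3] = 7969$58  (last char: '8')
  sorted[4] = 87969$5  (last char: '5')
  sorted[5] = 9$58796  (last char: '6')
  sorted[6] = 969$587  (last char: '7')
Last column: 9$98567
Original string S is at sorted index 1

Answer: 9$98567
1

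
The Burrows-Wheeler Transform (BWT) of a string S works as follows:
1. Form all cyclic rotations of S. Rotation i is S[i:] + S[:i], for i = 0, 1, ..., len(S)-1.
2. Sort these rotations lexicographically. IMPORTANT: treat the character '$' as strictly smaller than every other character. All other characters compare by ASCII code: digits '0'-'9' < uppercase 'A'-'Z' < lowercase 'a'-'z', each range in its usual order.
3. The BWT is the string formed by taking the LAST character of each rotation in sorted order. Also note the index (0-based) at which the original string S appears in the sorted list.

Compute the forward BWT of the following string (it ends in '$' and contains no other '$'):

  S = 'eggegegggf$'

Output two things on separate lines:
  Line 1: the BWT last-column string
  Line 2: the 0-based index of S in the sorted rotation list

Answer: fg$gggegege
2

Derivation:
All 11 rotations (rotation i = S[i:]+S[:i]):
  rot[0] = eggegegggf$
  rot[1] = ggegegggf$e
  rot[2] = gegegggf$eg
  rot[3] = egegggf$egg
  rot[4] = gegggf$egge
  rot[5] = egggf$eggeg
  rot[6] = gggf$eggege
  rot[7] = ggf$eggegeg
  rot[8] = gf$eggegegg
  rot[9] = f$eggegeggg
  rot[10] = $eggegegggf
Sorted (with $ < everything):
  sorted[0] = $eggegegggf  (last char: 'f')
  sorted[1] = egegggf$egg  (last char: 'g')
  sorted[2] = eggegegggf$  (last char: '$')
  sorted[3] = egggf$eggeg  (last char: 'g')
  sorted[4] = f$eggegeggg  (last char: 'g')
  sorted[5] = gegegggf$eg  (last char: 'g')
  sorted[6] = gegggf$egge  (last char: 'e')
  sorted[7] = gf$eggegegg  (last char: 'g')
  sorted[8] = ggegegggf$e  (last char: 'e')
  sorted[9] = ggf$eggegeg  (last char: 'g')
  sorted[10] = gggf$eggege  (last char: 'e')
Last column: fg$gggegege
Original string S is at sorted index 2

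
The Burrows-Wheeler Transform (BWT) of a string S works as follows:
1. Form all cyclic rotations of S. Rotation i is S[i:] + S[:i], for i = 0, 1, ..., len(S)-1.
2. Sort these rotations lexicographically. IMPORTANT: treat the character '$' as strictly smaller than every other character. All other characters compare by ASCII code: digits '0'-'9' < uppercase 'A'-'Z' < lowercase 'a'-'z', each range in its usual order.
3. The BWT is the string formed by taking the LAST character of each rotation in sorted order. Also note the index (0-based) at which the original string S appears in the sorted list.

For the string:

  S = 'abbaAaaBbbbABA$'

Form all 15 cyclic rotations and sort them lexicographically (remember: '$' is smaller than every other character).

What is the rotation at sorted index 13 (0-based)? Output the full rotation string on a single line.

Answer: bbaAaaBbbbABA$a

Derivation:
All 15 rotations (rotation i = S[i:]+S[:i]):
  rot[0] = abbaAaaBbbbABA$
  rot[1] = bbaAaaBbbbABA$a
  rot[2] = baAaaBbbbABA$ab
  rot[3] = aAaaBbbbABA$abb
  rot[4] = AaaBbbbABA$abba
  rot[5] = aaBbbbABA$abbaA
  rot[6] = aBbbbABA$abbaAa
  rot[7] = BbbbABA$abbaAaa
  rot[8] = bbbABA$abbaAaaB
  rot[9] = bbABA$abbaAaaBb
  rot[10] = bABA$abbaAaaBbb
  rot[11] = ABA$abbaAaaBbbb
  rot[12] = BA$abbaAaaBbbbA
  rot[13] = A$abbaAaaBbbbAB
  rot[14] = $abbaAaaBbbbABA
Sorted (with $ < everything):
  sorted[0] = $abbaAaaBbbbABA
  sorted[1] = A$abbaAaaBbbbAB
  sorted[2] = ABA$abbaAaaBbbb
  sorted[3] = AaaBbbbABA$abba
  sorted[4] = BA$abbaAaaBbbbA
  sorted[5] = BbbbABA$abbaAaa
  sorted[6] = aAaaBbbbABA$abb
  sorted[7] = aBbbbABA$abbaAa
  sorted[8] = aaBbbbABA$abbaA
  sorted[9] = abbaAaaBbbbABA$
  sorted[10] = bABA$abbaAaaBbb
  sorted[11] = baAaaBbbbABA$ab
  sorted[12] = bbABA$abbaAaaBb
  sorted[13] = bbaAaaBbbbABA$a
  sorted[14] = bbbABA$abbaAaaB
sorted[13] = bbaAaaBbbbABA$a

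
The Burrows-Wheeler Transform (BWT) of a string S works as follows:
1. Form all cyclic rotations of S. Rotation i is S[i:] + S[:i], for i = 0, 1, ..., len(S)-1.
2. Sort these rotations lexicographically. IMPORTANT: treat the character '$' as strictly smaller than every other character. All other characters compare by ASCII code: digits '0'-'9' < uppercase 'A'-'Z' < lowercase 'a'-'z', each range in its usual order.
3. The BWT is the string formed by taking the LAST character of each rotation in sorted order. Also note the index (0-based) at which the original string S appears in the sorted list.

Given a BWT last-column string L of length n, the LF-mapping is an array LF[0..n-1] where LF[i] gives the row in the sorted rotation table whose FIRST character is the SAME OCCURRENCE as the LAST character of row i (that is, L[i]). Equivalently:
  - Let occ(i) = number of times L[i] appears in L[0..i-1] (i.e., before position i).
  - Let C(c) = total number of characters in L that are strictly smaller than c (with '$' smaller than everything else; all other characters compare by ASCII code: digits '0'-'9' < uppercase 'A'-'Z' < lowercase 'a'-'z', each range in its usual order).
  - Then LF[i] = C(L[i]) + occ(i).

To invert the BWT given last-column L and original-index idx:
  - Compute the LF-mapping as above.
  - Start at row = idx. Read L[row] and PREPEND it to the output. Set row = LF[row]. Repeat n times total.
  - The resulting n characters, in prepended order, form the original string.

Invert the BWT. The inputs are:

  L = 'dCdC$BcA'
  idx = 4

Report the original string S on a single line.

Answer: CCAdBcd$

Derivation:
LF mapping: 6 3 7 4 0 2 5 1
Walk LF starting at row 4, prepending L[row]:
  step 1: row=4, L[4]='$', prepend. Next row=LF[4]=0
  step 2: row=0, L[0]='d', prepend. Next row=LF[0]=6
  step 3: row=6, L[6]='c', prepend. Next row=LF[6]=5
  step 4: row=5, L[5]='B', prepend. Next row=LF[5]=2
  step 5: row=2, L[2]='d', prepend. Next row=LF[2]=7
  step 6: row=7, L[7]='A', prepend. Next row=LF[7]=1
  step 7: row=1, L[1]='C', prepend. Next row=LF[1]=3
  step 8: row=3, L[3]='C', prepend. Next row=LF[3]=4
Reversed output: CCAdBcd$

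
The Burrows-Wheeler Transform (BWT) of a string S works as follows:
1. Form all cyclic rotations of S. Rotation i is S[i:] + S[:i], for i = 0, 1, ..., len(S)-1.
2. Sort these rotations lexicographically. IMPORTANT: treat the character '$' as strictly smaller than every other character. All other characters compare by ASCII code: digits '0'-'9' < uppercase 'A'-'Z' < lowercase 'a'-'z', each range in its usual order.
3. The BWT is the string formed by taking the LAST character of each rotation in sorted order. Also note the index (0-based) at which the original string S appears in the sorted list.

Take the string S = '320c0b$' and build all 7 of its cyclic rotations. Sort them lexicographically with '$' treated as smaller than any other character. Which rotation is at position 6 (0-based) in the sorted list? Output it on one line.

All 7 rotations (rotation i = S[i:]+S[:i]):
  rot[0] = 320c0b$
  rot[1] = 20c0b$3
  rot[2] = 0c0b$32
  rot[3] = c0b$320
  rot[4] = 0b$320c
  rot[5] = b$320c0
  rot[6] = $320c0b
Sorted (with $ < everything):
  sorted[0] = $320c0b
  sorted[1] = 0b$320c
  sorted[2] = 0c0b$32
  sorted[3] = 20c0b$3
  sorted[4] = 320c0b$
  sorted[5] = b$320c0
  sorted[6] = c0b$320
sorted[6] = c0b$320

Answer: c0b$320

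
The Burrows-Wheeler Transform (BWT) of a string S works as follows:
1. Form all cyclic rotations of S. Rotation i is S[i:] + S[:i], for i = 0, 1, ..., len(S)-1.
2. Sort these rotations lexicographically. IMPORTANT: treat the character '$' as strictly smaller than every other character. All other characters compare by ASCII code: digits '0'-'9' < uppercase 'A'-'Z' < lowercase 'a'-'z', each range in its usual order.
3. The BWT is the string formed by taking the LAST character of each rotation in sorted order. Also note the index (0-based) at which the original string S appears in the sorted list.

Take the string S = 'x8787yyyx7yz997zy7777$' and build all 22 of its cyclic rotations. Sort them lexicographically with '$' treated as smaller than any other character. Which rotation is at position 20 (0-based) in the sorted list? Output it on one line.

All 22 rotations (rotation i = S[i:]+S[:i]):
  rot[0] = x8787yyyx7yz997zy7777$
  rot[1] = 8787yyyx7yz997zy7777$x
  rot[2] = 787yyyx7yz997zy7777$x8
  rot[3] = 87yyyx7yz997zy7777$x87
  rot[4] = 7yyyx7yz997zy7777$x878
  rot[5] = yyyx7yz997zy7777$x8787
  rot[6] = yyx7yz997zy7777$x8787y
  rot[7] = yx7yz997zy7777$x8787yy
  rot[8] = x7yz997zy7777$x8787yyy
  rot[9] = 7yz997zy7777$x8787yyyx
  rot[10] = yz997zy7777$x8787yyyx7
  rot[11] = z997zy7777$x8787yyyx7y
  rot[12] = 997zy7777$x8787yyyx7yz
  rot[13] = 97zy7777$x8787yyyx7yz9
  rot[14] = 7zy7777$x8787yyyx7yz99
  rot[15] = zy7777$x8787yyyx7yz997
  rot[16] = y7777$x8787yyyx7yz997z
  rot[17] = 7777$x8787yyyx7yz997zy
  rot[18] = 777$x8787yyyx7yz997zy7
  rot[19] = 77$x8787yyyx7yz997zy77
  rot[20] = 7$x8787yyyx7yz997zy777
  rot[21] = $x8787yyyx7yz997zy7777
Sorted (with $ < everything):
  sorted[0] = $x8787yyyx7yz997zy7777
  sorted[1] = 7$x8787yyyx7yz997zy777
  sorted[2] = 77$x8787yyyx7yz997zy77
  sorted[3] = 777$x8787yyyx7yz997zy7
  sorted[4] = 7777$x8787yyyx7yz997zy
  sorted[5] = 787yyyx7yz997zy7777$x8
  sorted[6] = 7yyyx7yz997zy7777$x878
  sorted[7] = 7yz997zy7777$x8787yyyx
  sorted[8] = 7zy7777$x8787yyyx7yz99
  sorted[9] = 8787yyyx7yz997zy7777$x
  sorted[10] = 87yyyx7yz997zy7777$x87
  sorted[11] = 97zy7777$x8787yyyx7yz9
  sorted[12] = 997zy7777$x8787yyyx7yz
  sorted[13] = x7yz997zy7777$x8787yyy
  sorted[14] = x8787yyyx7yz997zy7777$
  sorted[15] = y7777$x8787yyyx7yz997z
  sorted[16] = yx7yz997zy7777$x8787yy
  sorted[17] = yyx7yz997zy7777$x8787y
  sorted[18] = yyyx7yz997zy7777$x8787
  sorted[19] = yz997zy7777$x8787yyyx7
  sorted[20] = z997zy7777$x8787yyyx7y
  sorted[21] = zy7777$x8787yyyx7yz997
sorted[20] = z997zy7777$x8787yyyx7y

Answer: z997zy7777$x8787yyyx7y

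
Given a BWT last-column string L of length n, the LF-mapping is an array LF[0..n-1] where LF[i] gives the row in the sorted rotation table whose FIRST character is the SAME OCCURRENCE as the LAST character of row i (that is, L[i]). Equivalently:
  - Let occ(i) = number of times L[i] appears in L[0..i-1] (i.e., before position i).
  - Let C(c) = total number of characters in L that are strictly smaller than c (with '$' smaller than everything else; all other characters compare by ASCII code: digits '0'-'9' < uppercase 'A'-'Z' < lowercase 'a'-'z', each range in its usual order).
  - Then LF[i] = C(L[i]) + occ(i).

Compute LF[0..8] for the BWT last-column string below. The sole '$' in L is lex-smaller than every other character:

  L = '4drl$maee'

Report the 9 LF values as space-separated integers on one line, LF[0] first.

Answer: 1 3 8 6 0 7 2 4 5

Derivation:
Char counts: '$':1, '4':1, 'a':1, 'd':1, 'e':2, 'l':1, 'm':1, 'r':1
C (first-col start): C('$')=0, C('4')=1, C('a')=2, C('d')=3, C('e')=4, C('l')=6, C('m')=7, C('r')=8
L[0]='4': occ=0, LF[0]=C('4')+0=1+0=1
L[1]='d': occ=0, LF[1]=C('d')+0=3+0=3
L[2]='r': occ=0, LF[2]=C('r')+0=8+0=8
L[3]='l': occ=0, LF[3]=C('l')+0=6+0=6
L[4]='$': occ=0, LF[4]=C('$')+0=0+0=0
L[5]='m': occ=0, LF[5]=C('m')+0=7+0=7
L[6]='a': occ=0, LF[6]=C('a')+0=2+0=2
L[7]='e': occ=0, LF[7]=C('e')+0=4+0=4
L[8]='e': occ=1, LF[8]=C('e')+1=4+1=5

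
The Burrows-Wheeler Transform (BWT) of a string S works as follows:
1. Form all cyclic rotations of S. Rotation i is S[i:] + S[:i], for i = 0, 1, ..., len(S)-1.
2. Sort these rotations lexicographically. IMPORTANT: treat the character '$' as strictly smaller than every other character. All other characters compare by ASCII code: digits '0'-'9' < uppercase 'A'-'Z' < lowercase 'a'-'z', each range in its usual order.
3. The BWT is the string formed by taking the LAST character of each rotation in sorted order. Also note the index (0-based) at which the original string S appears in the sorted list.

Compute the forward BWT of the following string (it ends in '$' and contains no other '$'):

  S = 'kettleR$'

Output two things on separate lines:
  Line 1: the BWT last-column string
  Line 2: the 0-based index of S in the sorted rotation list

Answer: Relk$tte
4

Derivation:
All 8 rotations (rotation i = S[i:]+S[:i]):
  rot[0] = kettleR$
  rot[1] = ettleR$k
  rot[2] = ttleR$ke
  rot[3] = tleR$ket
  rot[4] = leR$kett
  rot[5] = eR$kettl
  rot[6] = R$kettle
  rot[7] = $kettleR
Sorted (with $ < everything):
  sorted[0] = $kettleR  (last char: 'R')
  sorted[1] = R$kettle  (last char: 'e')
  sorted[2] = eR$kettl  (last char: 'l')
  sorted[3] = ettleR$k  (last char: 'k')
  sorted[4] = kettleR$  (last char: '$')
  sorted[5] = leR$kett  (last char: 't')
  sorted[6] = tleR$ket  (last char: 't')
  sorted[7] = ttleR$ke  (last char: 'e')
Last column: Relk$tte
Original string S is at sorted index 4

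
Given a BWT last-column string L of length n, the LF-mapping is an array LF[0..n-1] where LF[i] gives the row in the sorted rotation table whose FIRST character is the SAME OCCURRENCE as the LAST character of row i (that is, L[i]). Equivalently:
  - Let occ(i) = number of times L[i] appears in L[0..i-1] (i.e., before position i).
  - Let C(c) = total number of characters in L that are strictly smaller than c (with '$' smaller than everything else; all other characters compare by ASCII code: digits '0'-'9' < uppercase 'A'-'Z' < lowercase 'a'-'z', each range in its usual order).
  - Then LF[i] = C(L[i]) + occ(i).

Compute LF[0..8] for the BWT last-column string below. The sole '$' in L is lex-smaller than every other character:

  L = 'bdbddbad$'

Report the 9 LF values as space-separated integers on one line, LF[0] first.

Char counts: '$':1, 'a':1, 'b':3, 'd':4
C (first-col start): C('$')=0, C('a')=1, C('b')=2, C('d')=5
L[0]='b': occ=0, LF[0]=C('b')+0=2+0=2
L[1]='d': occ=0, LF[1]=C('d')+0=5+0=5
L[2]='b': occ=1, LF[2]=C('b')+1=2+1=3
L[3]='d': occ=1, LF[3]=C('d')+1=5+1=6
L[4]='d': occ=2, LF[4]=C('d')+2=5+2=7
L[5]='b': occ=2, LF[5]=C('b')+2=2+2=4
L[6]='a': occ=0, LF[6]=C('a')+0=1+0=1
L[7]='d': occ=3, LF[7]=C('d')+3=5+3=8
L[8]='$': occ=0, LF[8]=C('$')+0=0+0=0

Answer: 2 5 3 6 7 4 1 8 0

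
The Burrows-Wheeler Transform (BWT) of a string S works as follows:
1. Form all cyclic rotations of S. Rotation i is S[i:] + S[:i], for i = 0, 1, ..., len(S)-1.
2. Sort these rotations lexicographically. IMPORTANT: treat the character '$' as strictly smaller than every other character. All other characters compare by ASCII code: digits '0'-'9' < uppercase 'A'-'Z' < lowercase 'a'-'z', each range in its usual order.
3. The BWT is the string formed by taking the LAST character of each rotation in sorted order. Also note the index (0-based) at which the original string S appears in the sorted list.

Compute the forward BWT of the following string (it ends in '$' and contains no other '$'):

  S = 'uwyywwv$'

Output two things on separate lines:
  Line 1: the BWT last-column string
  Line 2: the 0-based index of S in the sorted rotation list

All 8 rotations (rotation i = S[i:]+S[:i]):
  rot[0] = uwyywwv$
  rot[1] = wyywwv$u
  rot[2] = yywwv$uw
  rot[3] = ywwv$uwy
  rot[4] = wwv$uwyy
  rot[5] = wv$uwyyw
  rot[6] = v$uwyyww
  rot[7] = $uwyywwv
Sorted (with $ < everything):
  sorted[0] = $uwyywwv  (last char: 'v')
  sorted[1] = uwyywwv$  (last char: '$')
  sorted[2] = v$uwyyww  (last char: 'w')
  sorted[3] = wv$uwyyw  (last char: 'w')
  sorted[4] = wwv$uwyy  (last char: 'y')
  sorted[5] = wyywwv$u  (last char: 'u')
  sorted[6] = ywwv$uwy  (last char: 'y')
  sorted[7] = yywwv$uw  (last char: 'w')
Last column: v$wwyuyw
Original string S is at sorted index 1

Answer: v$wwyuyw
1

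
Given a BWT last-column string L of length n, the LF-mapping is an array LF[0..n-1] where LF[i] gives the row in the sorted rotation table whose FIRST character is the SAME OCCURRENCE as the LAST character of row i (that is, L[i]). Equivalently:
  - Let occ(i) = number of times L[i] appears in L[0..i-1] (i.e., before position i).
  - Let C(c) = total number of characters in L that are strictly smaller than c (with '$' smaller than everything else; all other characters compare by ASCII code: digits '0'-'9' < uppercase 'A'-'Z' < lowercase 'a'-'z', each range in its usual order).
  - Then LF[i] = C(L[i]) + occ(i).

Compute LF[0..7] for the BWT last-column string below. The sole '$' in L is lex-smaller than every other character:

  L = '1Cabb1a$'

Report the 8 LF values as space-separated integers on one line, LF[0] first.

Char counts: '$':1, '1':2, 'C':1, 'a':2, 'b':2
C (first-col start): C('$')=0, C('1')=1, C('C')=3, C('a')=4, C('b')=6
L[0]='1': occ=0, LF[0]=C('1')+0=1+0=1
L[1]='C': occ=0, LF[1]=C('C')+0=3+0=3
L[2]='a': occ=0, LF[2]=C('a')+0=4+0=4
L[3]='b': occ=0, LF[3]=C('b')+0=6+0=6
L[4]='b': occ=1, LF[4]=C('b')+1=6+1=7
L[5]='1': occ=1, LF[5]=C('1')+1=1+1=2
L[6]='a': occ=1, LF[6]=C('a')+1=4+1=5
L[7]='$': occ=0, LF[7]=C('$')+0=0+0=0

Answer: 1 3 4 6 7 2 5 0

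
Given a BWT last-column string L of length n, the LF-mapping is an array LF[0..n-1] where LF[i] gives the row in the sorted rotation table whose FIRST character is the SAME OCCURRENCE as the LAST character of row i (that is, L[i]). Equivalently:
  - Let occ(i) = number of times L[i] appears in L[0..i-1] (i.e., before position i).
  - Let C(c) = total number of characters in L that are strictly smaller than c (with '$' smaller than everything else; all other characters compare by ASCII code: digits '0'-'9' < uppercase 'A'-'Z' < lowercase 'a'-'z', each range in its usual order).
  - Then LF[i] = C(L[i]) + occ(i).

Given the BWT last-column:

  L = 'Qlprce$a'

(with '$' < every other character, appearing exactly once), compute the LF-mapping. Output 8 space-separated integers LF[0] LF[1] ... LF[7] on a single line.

Answer: 1 5 6 7 3 4 0 2

Derivation:
Char counts: '$':1, 'Q':1, 'a':1, 'c':1, 'e':1, 'l':1, 'p':1, 'r':1
C (first-col start): C('$')=0, C('Q')=1, C('a')=2, C('c')=3, C('e')=4, C('l')=5, C('p')=6, C('r')=7
L[0]='Q': occ=0, LF[0]=C('Q')+0=1+0=1
L[1]='l': occ=0, LF[1]=C('l')+0=5+0=5
L[2]='p': occ=0, LF[2]=C('p')+0=6+0=6
L[3]='r': occ=0, LF[3]=C('r')+0=7+0=7
L[4]='c': occ=0, LF[4]=C('c')+0=3+0=3
L[5]='e': occ=0, LF[5]=C('e')+0=4+0=4
L[6]='$': occ=0, LF[6]=C('$')+0=0+0=0
L[7]='a': occ=0, LF[7]=C('a')+0=2+0=2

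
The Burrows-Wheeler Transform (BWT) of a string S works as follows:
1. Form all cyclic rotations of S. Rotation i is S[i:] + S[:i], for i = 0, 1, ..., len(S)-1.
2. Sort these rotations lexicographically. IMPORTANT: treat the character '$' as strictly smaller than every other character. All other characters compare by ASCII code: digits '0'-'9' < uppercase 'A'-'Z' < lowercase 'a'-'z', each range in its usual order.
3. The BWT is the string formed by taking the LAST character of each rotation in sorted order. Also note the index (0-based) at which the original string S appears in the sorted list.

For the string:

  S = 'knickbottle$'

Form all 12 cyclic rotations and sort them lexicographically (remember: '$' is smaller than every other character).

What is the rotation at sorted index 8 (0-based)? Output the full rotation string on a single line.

All 12 rotations (rotation i = S[i:]+S[:i]):
  rot[0] = knickbottle$
  rot[1] = nickbottle$k
  rot[2] = ickbottle$kn
  rot[3] = ckbottle$kni
  rot[4] = kbottle$knic
  rot[5] = bottle$knick
  rot[6] = ottle$knickb
  rot[7] = ttle$knickbo
  rot[8] = tle$knickbot
  rot[9] = le$knickbott
  rot[10] = e$knickbottl
  rot[11] = $knickbottle
Sorted (with $ < everything):
  sorted[0] = $knickbottle
  sorted[1] = bottle$knick
  sorted[2] = ckbottle$kni
  sorted[3] = e$knickbottl
  sorted[4] = ickbottle$kn
  sorted[5] = kbottle$knic
  sorted[6] = knickbottle$
  sorted[7] = le$knickbott
  sorted[8] = nickbottle$k
  sorted[9] = ottle$knickb
  sorted[10] = tle$knickbot
  sorted[11] = ttle$knickbo
sorted[8] = nickbottle$k

Answer: nickbottle$k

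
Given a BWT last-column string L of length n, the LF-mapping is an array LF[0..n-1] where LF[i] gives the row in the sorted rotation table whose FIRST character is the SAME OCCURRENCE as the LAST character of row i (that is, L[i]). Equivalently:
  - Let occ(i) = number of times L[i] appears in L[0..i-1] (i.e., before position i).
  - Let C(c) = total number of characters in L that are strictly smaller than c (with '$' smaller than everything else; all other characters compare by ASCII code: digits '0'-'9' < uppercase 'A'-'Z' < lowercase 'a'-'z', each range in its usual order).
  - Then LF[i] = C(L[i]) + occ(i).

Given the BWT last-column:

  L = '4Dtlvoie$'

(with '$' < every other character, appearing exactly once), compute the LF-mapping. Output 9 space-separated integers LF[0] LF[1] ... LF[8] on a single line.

Char counts: '$':1, '4':1, 'D':1, 'e':1, 'i':1, 'l':1, 'o':1, 't':1, 'v':1
C (first-col start): C('$')=0, C('4')=1, C('D')=2, C('e')=3, C('i')=4, C('l')=5, C('o')=6, C('t')=7, C('v')=8
L[0]='4': occ=0, LF[0]=C('4')+0=1+0=1
L[1]='D': occ=0, LF[1]=C('D')+0=2+0=2
L[2]='t': occ=0, LF[2]=C('t')+0=7+0=7
L[3]='l': occ=0, LF[3]=C('l')+0=5+0=5
L[4]='v': occ=0, LF[4]=C('v')+0=8+0=8
L[5]='o': occ=0, LF[5]=C('o')+0=6+0=6
L[6]='i': occ=0, LF[6]=C('i')+0=4+0=4
L[7]='e': occ=0, LF[7]=C('e')+0=3+0=3
L[8]='$': occ=0, LF[8]=C('$')+0=0+0=0

Answer: 1 2 7 5 8 6 4 3 0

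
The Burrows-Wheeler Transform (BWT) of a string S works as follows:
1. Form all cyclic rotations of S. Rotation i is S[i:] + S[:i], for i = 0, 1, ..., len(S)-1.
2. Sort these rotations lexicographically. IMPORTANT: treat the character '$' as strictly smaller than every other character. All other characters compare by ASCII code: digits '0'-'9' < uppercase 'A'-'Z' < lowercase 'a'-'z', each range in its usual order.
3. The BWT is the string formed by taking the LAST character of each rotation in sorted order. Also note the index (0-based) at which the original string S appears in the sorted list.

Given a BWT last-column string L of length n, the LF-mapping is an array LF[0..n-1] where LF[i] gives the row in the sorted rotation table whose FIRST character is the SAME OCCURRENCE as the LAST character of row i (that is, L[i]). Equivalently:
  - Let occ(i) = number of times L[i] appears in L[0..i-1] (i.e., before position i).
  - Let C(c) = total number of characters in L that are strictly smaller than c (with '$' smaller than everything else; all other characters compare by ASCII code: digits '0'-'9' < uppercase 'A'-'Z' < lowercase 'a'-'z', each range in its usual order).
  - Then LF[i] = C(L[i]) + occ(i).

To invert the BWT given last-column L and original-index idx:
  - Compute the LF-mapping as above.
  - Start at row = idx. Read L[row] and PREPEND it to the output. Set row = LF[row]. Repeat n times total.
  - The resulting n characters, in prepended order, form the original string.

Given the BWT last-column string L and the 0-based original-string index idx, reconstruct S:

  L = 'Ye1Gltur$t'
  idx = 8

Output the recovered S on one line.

Answer: turtle1GY$

Derivation:
LF mapping: 3 4 1 2 5 7 9 6 0 8
Walk LF starting at row 8, prepending L[row]:
  step 1: row=8, L[8]='$', prepend. Next row=LF[8]=0
  step 2: row=0, L[0]='Y', prepend. Next row=LF[0]=3
  step 3: row=3, L[3]='G', prepend. Next row=LF[3]=2
  step 4: row=2, L[2]='1', prepend. Next row=LF[2]=1
  step 5: row=1, L[1]='e', prepend. Next row=LF[1]=4
  step 6: row=4, L[4]='l', prepend. Next row=LF[4]=5
  step 7: row=5, L[5]='t', prepend. Next row=LF[5]=7
  step 8: row=7, L[7]='r', prepend. Next row=LF[7]=6
  step 9: row=6, L[6]='u', prepend. Next row=LF[6]=9
  step 10: row=9, L[9]='t', prepend. Next row=LF[9]=8
Reversed output: turtle1GY$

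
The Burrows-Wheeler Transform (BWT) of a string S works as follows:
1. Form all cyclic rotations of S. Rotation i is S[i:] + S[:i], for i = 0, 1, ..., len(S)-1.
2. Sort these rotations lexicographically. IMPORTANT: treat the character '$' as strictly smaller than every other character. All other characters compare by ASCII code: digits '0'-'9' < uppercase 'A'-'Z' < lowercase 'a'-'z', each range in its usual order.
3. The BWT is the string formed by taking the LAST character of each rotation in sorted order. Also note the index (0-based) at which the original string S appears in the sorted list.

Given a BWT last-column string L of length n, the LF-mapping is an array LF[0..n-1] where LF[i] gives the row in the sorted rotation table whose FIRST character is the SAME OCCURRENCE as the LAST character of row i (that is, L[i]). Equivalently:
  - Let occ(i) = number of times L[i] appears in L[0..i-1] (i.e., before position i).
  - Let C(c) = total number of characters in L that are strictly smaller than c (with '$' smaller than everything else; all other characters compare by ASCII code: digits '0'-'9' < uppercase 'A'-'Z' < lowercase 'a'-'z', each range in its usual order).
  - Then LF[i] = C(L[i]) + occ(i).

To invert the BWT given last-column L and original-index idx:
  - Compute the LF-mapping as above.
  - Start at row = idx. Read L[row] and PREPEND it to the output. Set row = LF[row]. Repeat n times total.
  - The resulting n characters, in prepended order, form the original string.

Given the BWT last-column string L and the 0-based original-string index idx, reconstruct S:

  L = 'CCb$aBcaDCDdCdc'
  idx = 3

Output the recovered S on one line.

Answer: CBCcddcDaCaDbC$

Derivation:
LF mapping: 2 3 10 0 8 1 11 9 6 4 7 13 5 14 12
Walk LF starting at row 3, prepending L[row]:
  step 1: row=3, L[3]='$', prepend. Next row=LF[3]=0
  step 2: row=0, L[0]='C', prepend. Next row=LF[0]=2
  step 3: row=2, L[2]='b', prepend. Next row=LF[2]=10
  step 4: row=10, L[10]='D', prepend. Next row=LF[10]=7
  step 5: row=7, L[7]='a', prepend. Next row=LF[7]=9
  step 6: row=9, L[9]='C', prepend. Next row=LF[9]=4
  step 7: row=4, L[4]='a', prepend. Next row=LF[4]=8
  step 8: row=8, L[8]='D', prepend. Next row=LF[8]=6
  step 9: row=6, L[6]='c', prepend. Next row=LF[6]=11
  step 10: row=11, L[11]='d', prepend. Next row=LF[11]=13
  step 11: row=13, L[13]='d', prepend. Next row=LF[13]=14
  step 12: row=14, L[14]='c', prepend. Next row=LF[14]=12
  step 13: row=12, L[12]='C', prepend. Next row=LF[12]=5
  step 14: row=5, L[5]='B', prepend. Next row=LF[5]=1
  step 15: row=1, L[1]='C', prepend. Next row=LF[1]=3
Reversed output: CBCcddcDaCaDbC$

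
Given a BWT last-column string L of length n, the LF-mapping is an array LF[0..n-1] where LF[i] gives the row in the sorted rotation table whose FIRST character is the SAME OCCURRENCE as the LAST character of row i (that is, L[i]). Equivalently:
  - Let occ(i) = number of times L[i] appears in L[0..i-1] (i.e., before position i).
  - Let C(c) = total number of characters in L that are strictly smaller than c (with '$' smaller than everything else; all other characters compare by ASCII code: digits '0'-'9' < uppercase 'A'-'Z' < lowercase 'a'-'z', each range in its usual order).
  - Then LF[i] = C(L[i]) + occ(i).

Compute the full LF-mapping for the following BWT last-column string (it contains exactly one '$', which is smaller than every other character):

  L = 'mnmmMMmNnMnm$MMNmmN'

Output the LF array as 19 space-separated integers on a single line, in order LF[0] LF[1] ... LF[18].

Char counts: '$':1, 'M':5, 'N':3, 'm':7, 'n':3
C (first-col start): C('$')=0, C('M')=1, C('N')=6, C('m')=9, C('n')=16
L[0]='m': occ=0, LF[0]=C('m')+0=9+0=9
L[1]='n': occ=0, LF[1]=C('n')+0=16+0=16
L[2]='m': occ=1, LF[2]=C('m')+1=9+1=10
L[3]='m': occ=2, LF[3]=C('m')+2=9+2=11
L[4]='M': occ=0, LF[4]=C('M')+0=1+0=1
L[5]='M': occ=1, LF[5]=C('M')+1=1+1=2
L[6]='m': occ=3, LF[6]=C('m')+3=9+3=12
L[7]='N': occ=0, LF[7]=C('N')+0=6+0=6
L[8]='n': occ=1, LF[8]=C('n')+1=16+1=17
L[9]='M': occ=2, LF[9]=C('M')+2=1+2=3
L[10]='n': occ=2, LF[10]=C('n')+2=16+2=18
L[11]='m': occ=4, LF[11]=C('m')+4=9+4=13
L[12]='$': occ=0, LF[12]=C('$')+0=0+0=0
L[13]='M': occ=3, LF[13]=C('M')+3=1+3=4
L[14]='M': occ=4, LF[14]=C('M')+4=1+4=5
L[15]='N': occ=1, LF[15]=C('N')+1=6+1=7
L[16]='m': occ=5, LF[16]=C('m')+5=9+5=14
L[17]='m': occ=6, LF[17]=C('m')+6=9+6=15
L[18]='N': occ=2, LF[18]=C('N')+2=6+2=8

Answer: 9 16 10 11 1 2 12 6 17 3 18 13 0 4 5 7 14 15 8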